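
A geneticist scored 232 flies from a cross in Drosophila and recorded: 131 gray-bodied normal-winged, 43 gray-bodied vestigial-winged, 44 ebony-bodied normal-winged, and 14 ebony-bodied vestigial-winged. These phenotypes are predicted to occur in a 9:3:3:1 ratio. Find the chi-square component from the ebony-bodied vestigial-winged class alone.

0.017

The 9:3:3:1 ratio has 16 parts, so with N = 232 the expected counts are:
  gray-bodied normal-winged: 232 × 9/16 = 130.5
  gray-bodied vestigial-winged: 232 × 3/16 = 43.5
  ebony-bodied normal-winged: 232 × 3/16 = 43.5
  ebony-bodied vestigial-winged: 232 × 1/16 = 14.5
Contribution of ebony-bodied vestigial-winged: (14 − 14.5)² / 14.5 = 0.0172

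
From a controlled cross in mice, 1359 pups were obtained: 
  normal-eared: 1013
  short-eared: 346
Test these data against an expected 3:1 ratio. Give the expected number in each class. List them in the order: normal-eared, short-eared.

1019.25, 339.75

Total ratio parts = 4. Expected numbers out of 1359:
  normal-eared: 1359 × 3/4 = 1019.25
  short-eared: 1359 × 1/4 = 339.75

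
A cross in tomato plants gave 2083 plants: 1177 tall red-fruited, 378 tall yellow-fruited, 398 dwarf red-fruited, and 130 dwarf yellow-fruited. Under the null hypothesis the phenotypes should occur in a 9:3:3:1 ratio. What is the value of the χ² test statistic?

Expected counts for N = 2083 under a 9:3:3:1 ratio (total parts = 16):
  tall red-fruited: 2083 × 9/16 = 1171.6875
  tall yellow-fruited: 2083 × 3/16 = 390.5625
  dwarf red-fruited: 2083 × 3/16 = 390.5625
  dwarf yellow-fruited: 2083 × 1/16 = 130.1875
χ² = Σ (O − E)² / E
  tall red-fruited: (1177 − 1171.6875)² / 1171.6875 = 0.0241
  tall yellow-fruited: (378 − 390.5625)² / 390.5625 = 0.4041
  dwarf red-fruited: (398 − 390.5625)² / 390.5625 = 0.1416
  dwarf yellow-fruited: (130 − 130.1875)² / 130.1875 = 0.0003
χ² = 0.0241 + 0.4041 + 0.1416 + 0.0003 = 0.5701 ≈ 0.570

0.570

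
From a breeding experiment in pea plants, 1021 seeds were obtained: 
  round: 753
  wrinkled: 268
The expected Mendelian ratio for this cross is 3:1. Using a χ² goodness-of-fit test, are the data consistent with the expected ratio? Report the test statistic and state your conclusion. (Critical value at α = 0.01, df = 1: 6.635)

The 3:1 ratio has 4 parts, so with N = 1021 the expected counts are:
  round: 1021 × 3/4 = 765.75
  wrinkled: 1021 × 1/4 = 255.25
χ² = Σ (O − E)² / E
  round: (753 − 765.75)² / 765.75 = 0.2123
  wrinkled: (268 − 255.25)² / 255.25 = 0.6369
χ² = 0.2123 + 0.6369 = 0.8492 ≈ 0.849
Degrees of freedom = 2 − 1 = 1; critical value at α = 0.01 is 6.635.
Since 0.849 < 6.635, we fail to reject the null hypothesis — the data are consistent with the 3:1 ratio.

0.849; consistent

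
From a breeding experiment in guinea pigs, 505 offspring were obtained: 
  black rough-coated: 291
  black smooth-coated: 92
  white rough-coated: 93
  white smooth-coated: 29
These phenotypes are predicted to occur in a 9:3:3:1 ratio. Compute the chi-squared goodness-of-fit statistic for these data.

0.484

The 9:3:3:1 ratio has 16 parts, so with N = 505 the expected counts are:
  black rough-coated: 505 × 9/16 = 284.0625
  black smooth-coated: 505 × 3/16 = 94.6875
  white rough-coated: 505 × 3/16 = 94.6875
  white smooth-coated: 505 × 1/16 = 31.5625
χ² = Σ (O − E)² / E
  black rough-coated: (291 − 284.0625)² / 284.0625 = 0.1694
  black smooth-coated: (92 − 94.6875)² / 94.6875 = 0.0763
  white rough-coated: (93 − 94.6875)² / 94.6875 = 0.0301
  white smooth-coated: (29 − 31.5625)² / 31.5625 = 0.2080
χ² = 0.1694 + 0.0763 + 0.0301 + 0.2080 = 0.4838 ≈ 0.484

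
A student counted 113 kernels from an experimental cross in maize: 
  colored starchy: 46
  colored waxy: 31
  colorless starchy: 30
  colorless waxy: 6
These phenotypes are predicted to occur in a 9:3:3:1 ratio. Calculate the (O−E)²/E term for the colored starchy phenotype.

Under the 9:3:3:1 hypothesis (Σ ratio = 16, N = 113):
  colored starchy: 113 × 9/16 = 63.5625
  colored waxy: 113 × 3/16 = 21.1875
  colorless starchy: 113 × 3/16 = 21.1875
  colorless waxy: 113 × 1/16 = 7.0625
Contribution of colored starchy: (46 − 63.5625)² / 63.5625 = 4.8526

4.853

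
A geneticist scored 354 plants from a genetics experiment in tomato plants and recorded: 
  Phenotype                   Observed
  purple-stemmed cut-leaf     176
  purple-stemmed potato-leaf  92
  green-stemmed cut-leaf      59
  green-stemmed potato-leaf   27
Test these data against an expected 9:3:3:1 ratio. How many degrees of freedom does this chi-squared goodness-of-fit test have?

A goodness-of-fit test with 4 phenotype classes has df = 4 − 1 = 3.

3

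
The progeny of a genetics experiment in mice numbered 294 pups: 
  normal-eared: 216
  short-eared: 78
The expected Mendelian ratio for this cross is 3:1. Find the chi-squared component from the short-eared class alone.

Total ratio parts = 4. Expected numbers out of 294:
  normal-eared: 294 × 3/4 = 220.5
  short-eared: 294 × 1/4 = 73.5
Contribution of short-eared: (78 − 73.5)² / 73.5 = 0.2755

0.276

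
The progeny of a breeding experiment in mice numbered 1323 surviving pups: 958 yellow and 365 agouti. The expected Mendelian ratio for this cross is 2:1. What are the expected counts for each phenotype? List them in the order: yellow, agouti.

The 2:1 ratio has 3 parts, so with N = 1323 the expected counts are:
  yellow: 1323 × 2/3 = 882
  agouti: 1323 × 1/3 = 441

882, 441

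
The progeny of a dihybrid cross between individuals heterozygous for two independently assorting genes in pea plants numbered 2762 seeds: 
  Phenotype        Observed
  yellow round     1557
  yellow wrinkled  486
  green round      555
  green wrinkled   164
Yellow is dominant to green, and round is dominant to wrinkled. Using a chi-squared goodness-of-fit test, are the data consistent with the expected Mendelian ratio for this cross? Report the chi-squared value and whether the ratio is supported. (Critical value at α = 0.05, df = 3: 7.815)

5.062; consistent

A dihybrid F₂ with independent assortment and complete dominance at both loci gives a 9:3:3:1 phenotypic ratio.
Expected counts for N = 2762 under a 9:3:3:1 ratio (total parts = 16):
  yellow round: 2762 × 9/16 = 1553.625
  yellow wrinkled: 2762 × 3/16 = 517.875
  green round: 2762 × 3/16 = 517.875
  green wrinkled: 2762 × 1/16 = 172.625
χ² = Σ (O − E)² / E
  yellow round: (1557 − 1553.625)² / 1553.625 = 0.0073
  yellow wrinkled: (486 − 517.875)² / 517.875 = 1.9619
  green round: (555 − 517.875)² / 517.875 = 2.6614
  green wrinkled: (164 − 172.625)² / 172.625 = 0.4309
χ² = 0.0073 + 1.9619 + 2.6614 + 0.4309 = 5.0615 ≈ 5.062
Degrees of freedom = 4 − 1 = 3; critical value at α = 0.05 is 7.815.
Since 5.062 < 7.815, we fail to reject the null hypothesis — the data are consistent with the 9:3:3:1 ratio.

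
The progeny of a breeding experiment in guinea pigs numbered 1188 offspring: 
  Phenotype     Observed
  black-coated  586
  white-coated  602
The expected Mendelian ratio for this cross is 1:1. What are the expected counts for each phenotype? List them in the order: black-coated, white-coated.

594, 594

The 1:1 ratio has 2 parts, so with N = 1188 the expected counts are:
  black-coated: 1188 × 1/2 = 594
  white-coated: 1188 × 1/2 = 594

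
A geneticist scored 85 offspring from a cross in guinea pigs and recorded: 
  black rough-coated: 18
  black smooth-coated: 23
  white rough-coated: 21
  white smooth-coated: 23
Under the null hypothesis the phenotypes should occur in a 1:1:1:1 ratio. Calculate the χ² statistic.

0.788

The 1:1:1:1 ratio has 4 parts, so with N = 85 the expected counts are:
  black rough-coated: 85 × 1/4 = 21.25
  black smooth-coated: 85 × 1/4 = 21.25
  white rough-coated: 85 × 1/4 = 21.25
  white smooth-coated: 85 × 1/4 = 21.25
χ² = Σ (O − E)² / E
  black rough-coated: (18 − 21.25)² / 21.25 = 0.4971
  black smooth-coated: (23 − 21.25)² / 21.25 = 0.1441
  white rough-coated: (21 − 21.25)² / 21.25 = 0.0029
  white smooth-coated: (23 − 21.25)² / 21.25 = 0.1441
χ² = 0.4971 + 0.1441 + 0.0029 + 0.1441 = 0.7882 ≈ 0.788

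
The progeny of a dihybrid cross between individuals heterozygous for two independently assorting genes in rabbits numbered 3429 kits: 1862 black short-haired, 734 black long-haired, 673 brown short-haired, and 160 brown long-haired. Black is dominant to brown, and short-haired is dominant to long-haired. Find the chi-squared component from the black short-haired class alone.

2.314

A dihybrid F₂ with independent assortment and complete dominance at both loci gives a 9:3:3:1 phenotypic ratio.
Under the 9:3:3:1 hypothesis (Σ ratio = 16, N = 3429):
  black short-haired: 3429 × 9/16 = 1928.8125
  black long-haired: 3429 × 3/16 = 642.9375
  brown short-haired: 3429 × 3/16 = 642.9375
  brown long-haired: 3429 × 1/16 = 214.3125
Contribution of black short-haired: (1862 − 1928.8125)² / 1928.8125 = 2.3143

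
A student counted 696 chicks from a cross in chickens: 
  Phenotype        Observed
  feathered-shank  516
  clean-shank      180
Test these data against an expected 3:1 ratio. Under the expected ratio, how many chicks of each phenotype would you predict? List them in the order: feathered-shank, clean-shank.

522, 174

Total ratio parts = 4. Expected numbers out of 696:
  feathered-shank: 696 × 3/4 = 522
  clean-shank: 696 × 1/4 = 174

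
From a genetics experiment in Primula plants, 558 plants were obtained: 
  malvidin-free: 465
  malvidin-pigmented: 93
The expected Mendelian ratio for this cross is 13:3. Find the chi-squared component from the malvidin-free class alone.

Total ratio parts = 16. Expected numbers out of 558:
  malvidin-free: 558 × 13/16 = 453.375
  malvidin-pigmented: 558 × 3/16 = 104.625
Contribution of malvidin-free: (465 − 453.375)² / 453.375 = 0.2981

0.298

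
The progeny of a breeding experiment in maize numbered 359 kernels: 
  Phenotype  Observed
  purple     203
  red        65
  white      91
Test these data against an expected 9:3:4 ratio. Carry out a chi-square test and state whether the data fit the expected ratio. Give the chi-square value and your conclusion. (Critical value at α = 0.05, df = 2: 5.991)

Total ratio parts = 16. Expected numbers out of 359:
  purple: 359 × 9/16 = 201.9375
  red: 359 × 3/16 = 67.3125
  white: 359 × 4/16 = 89.75
χ² = Σ (O − E)² / E
  purple: (203 − 201.9375)² / 201.9375 = 0.0056
  red: (65 − 67.3125)² / 67.3125 = 0.0794
  white: (91 − 89.75)² / 89.75 = 0.0174
χ² = 0.0056 + 0.0794 + 0.0174 = 0.1024 ≈ 0.102
Degrees of freedom = 3 − 1 = 2; critical value at α = 0.05 is 5.991.
Since 0.102 < 5.991, we fail to reject the null hypothesis — the data are consistent with the 9:3:4 ratio.

0.102; consistent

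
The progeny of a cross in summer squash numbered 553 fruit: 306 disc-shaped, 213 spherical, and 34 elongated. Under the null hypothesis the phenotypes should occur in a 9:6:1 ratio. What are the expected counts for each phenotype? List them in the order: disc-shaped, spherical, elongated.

311.0625, 207.375, 34.5625

Expected counts for N = 553 under a 9:6:1 ratio (total parts = 16):
  disc-shaped: 553 × 9/16 = 311.0625
  spherical: 553 × 6/16 = 207.375
  elongated: 553 × 1/16 = 34.5625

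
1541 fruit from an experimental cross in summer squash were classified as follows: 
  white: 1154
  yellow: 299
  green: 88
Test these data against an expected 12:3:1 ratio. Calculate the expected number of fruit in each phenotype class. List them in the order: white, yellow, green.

Total ratio parts = 16. Expected numbers out of 1541:
  white: 1541 × 12/16 = 1155.75
  yellow: 1541 × 3/16 = 288.9375
  green: 1541 × 1/16 = 96.3125

1155.75, 288.9375, 96.3125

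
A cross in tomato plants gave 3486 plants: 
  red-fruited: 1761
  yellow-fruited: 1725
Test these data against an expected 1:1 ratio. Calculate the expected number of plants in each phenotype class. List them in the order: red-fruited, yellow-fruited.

1743, 1743

The 1:1 ratio has 2 parts, so with N = 3486 the expected counts are:
  red-fruited: 3486 × 1/2 = 1743
  yellow-fruited: 3486 × 1/2 = 1743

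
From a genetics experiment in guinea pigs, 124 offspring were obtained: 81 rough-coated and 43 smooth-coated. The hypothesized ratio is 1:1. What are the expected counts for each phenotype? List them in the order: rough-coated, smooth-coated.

Total ratio parts = 2. Expected numbers out of 124:
  rough-coated: 124 × 1/2 = 62
  smooth-coated: 124 × 1/2 = 62

62, 62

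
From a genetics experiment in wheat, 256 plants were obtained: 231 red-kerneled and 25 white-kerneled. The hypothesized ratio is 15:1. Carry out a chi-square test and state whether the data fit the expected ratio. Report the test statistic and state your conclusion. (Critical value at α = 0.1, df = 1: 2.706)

5.400; not consistent

Under the 15:1 hypothesis (Σ ratio = 16, N = 256):
  red-kerneled: 256 × 15/16 = 240
  white-kerneled: 256 × 1/16 = 16
χ² = Σ (O − E)² / E
  red-kerneled: (231 − 240)² / 240 = 0.3375
  white-kerneled: (25 − 16)² / 16 = 5.0625
χ² = 0.3375 + 5.0625 = 5.400
Degrees of freedom = 2 − 1 = 1; critical value at α = 0.1 is 2.706.
Since 5.400 > 2.706, we reject the null hypothesis — the data do not fit the 15:1 ratio.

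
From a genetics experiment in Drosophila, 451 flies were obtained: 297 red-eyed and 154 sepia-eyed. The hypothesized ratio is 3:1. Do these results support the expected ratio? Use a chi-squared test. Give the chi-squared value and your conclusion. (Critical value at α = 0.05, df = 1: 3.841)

Under the 3:1 hypothesis (Σ ratio = 4, N = 451):
  red-eyed: 451 × 3/4 = 338.25
  sepia-eyed: 451 × 1/4 = 112.75
χ² = Σ (O − E)² / E
  red-eyed: (297 − 338.25)² / 338.25 = 5.0305
  sepia-eyed: (154 − 112.75)² / 112.75 = 15.0915
χ² = 5.0305 + 15.0915 = 20.122
Degrees of freedom = 2 − 1 = 1; critical value at α = 0.05 is 3.841.
Since 20.122 > 3.841, we reject the null hypothesis — the data do not fit the 3:1 ratio.

20.122; not consistent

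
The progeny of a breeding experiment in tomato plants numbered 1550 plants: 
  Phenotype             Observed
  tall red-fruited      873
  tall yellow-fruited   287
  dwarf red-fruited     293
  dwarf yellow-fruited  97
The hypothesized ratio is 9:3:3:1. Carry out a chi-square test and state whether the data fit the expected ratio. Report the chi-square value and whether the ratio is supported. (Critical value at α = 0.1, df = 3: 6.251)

0.066; consistent

Under the 9:3:3:1 hypothesis (Σ ratio = 16, N = 1550):
  tall red-fruited: 1550 × 9/16 = 871.875
  tall yellow-fruited: 1550 × 3/16 = 290.625
  dwarf red-fruited: 1550 × 3/16 = 290.625
  dwarf yellow-fruited: 1550 × 1/16 = 96.875
χ² = Σ (O − E)² / E
  tall red-fruited: (873 − 871.875)² / 871.875 = 0.0015
  tall yellow-fruited: (287 − 290.625)² / 290.625 = 0.0452
  dwarf red-fruited: (293 − 290.625)² / 290.625 = 0.0194
  dwarf yellow-fruited: (97 − 96.875)² / 96.875 = 0.0002
χ² = 0.0015 + 0.0452 + 0.0194 + 0.0002 = 0.0663 ≈ 0.066
Degrees of freedom = 4 − 1 = 3; critical value at α = 0.1 is 6.251.
Since 0.066 < 6.251, we fail to reject the null hypothesis — the data are consistent with the 9:3:3:1 ratio.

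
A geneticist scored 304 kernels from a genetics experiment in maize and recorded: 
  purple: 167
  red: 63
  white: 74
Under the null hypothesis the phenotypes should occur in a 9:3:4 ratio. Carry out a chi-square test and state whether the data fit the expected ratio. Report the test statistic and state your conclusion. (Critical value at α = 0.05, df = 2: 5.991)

0.778; consistent

Under the 9:3:4 hypothesis (Σ ratio = 16, N = 304):
  purple: 304 × 9/16 = 171
  red: 304 × 3/16 = 57
  white: 304 × 4/16 = 76
χ² = Σ (O − E)² / E
  purple: (167 − 171)² / 171 = 0.0936
  red: (63 − 57)² / 57 = 0.6316
  white: (74 − 76)² / 76 = 0.0526
χ² = 0.0936 + 0.6316 + 0.0526 = 0.7778 ≈ 0.778
Degrees of freedom = 3 − 1 = 2; critical value at α = 0.05 is 5.991.
Since 0.778 < 5.991, we fail to reject the null hypothesis — the data are consistent with the 9:3:4 ratio.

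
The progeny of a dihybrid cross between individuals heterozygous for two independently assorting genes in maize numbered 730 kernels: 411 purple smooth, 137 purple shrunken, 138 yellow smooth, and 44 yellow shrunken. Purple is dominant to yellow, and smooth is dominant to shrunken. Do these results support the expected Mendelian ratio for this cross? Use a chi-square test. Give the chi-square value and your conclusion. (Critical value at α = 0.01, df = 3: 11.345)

0.068; consistent

A dihybrid F₂ with independent assortment and complete dominance at both loci gives a 9:3:3:1 phenotypic ratio.
Under the 9:3:3:1 hypothesis (Σ ratio = 16, N = 730):
  purple smooth: 730 × 9/16 = 410.625
  purple shrunken: 730 × 3/16 = 136.875
  yellow smooth: 730 × 3/16 = 136.875
  yellow shrunken: 730 × 1/16 = 45.625
χ² = Σ (O − E)² / E
  purple smooth: (411 − 410.625)² / 410.625 = 0.0003
  purple shrunken: (137 − 136.875)² / 136.875 = 0.0001
  yellow smooth: (138 − 136.875)² / 136.875 = 0.0092
  yellow shrunken: (44 − 45.625)² / 45.625 = 0.0579
χ² = 0.0003 + 0.0001 + 0.0092 + 0.0579 = 0.0675 ≈ 0.068
Degrees of freedom = 4 − 1 = 3; critical value at α = 0.01 is 11.345.
Since 0.068 < 11.345, we fail to reject the null hypothesis — the data are consistent with the 9:3:3:1 ratio.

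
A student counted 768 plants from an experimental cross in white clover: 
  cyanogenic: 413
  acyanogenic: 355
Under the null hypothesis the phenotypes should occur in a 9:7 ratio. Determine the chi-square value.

1.910

Total ratio parts = 16. Expected numbers out of 768:
  cyanogenic: 768 × 9/16 = 432
  acyanogenic: 768 × 7/16 = 336
χ² = Σ (O − E)² / E
  cyanogenic: (413 − 432)² / 432 = 0.8356
  acyanogenic: (355 − 336)² / 336 = 1.0744
χ² = 0.8356 + 1.0744 = 1.910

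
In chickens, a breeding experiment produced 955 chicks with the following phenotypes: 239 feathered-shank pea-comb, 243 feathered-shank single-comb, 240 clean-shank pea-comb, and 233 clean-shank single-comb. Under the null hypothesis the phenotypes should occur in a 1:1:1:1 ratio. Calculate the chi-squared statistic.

Expected counts for N = 955 under a 1:1:1:1 ratio (total parts = 4):
  feathered-shank pea-comb: 955 × 1/4 = 238.75
  feathered-shank single-comb: 955 × 1/4 = 238.75
  clean-shank pea-comb: 955 × 1/4 = 238.75
  clean-shank single-comb: 955 × 1/4 = 238.75
χ² = Σ (O − E)² / E
  feathered-shank pea-comb: (239 − 238.75)² / 238.75 = 0.0003
  feathered-shank single-comb: (243 − 238.75)² / 238.75 = 0.0757
  clean-shank pea-comb: (240 − 238.75)² / 238.75 = 0.0065
  clean-shank single-comb: (233 − 238.75)² / 238.75 = 0.1385
χ² = 0.0003 + 0.0757 + 0.0065 + 0.1385 = 0.221

0.221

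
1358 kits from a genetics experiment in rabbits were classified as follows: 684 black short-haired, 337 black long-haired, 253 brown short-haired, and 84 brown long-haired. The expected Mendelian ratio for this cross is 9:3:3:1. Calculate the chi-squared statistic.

35.021

Total ratio parts = 16. Expected numbers out of 1358:
  black short-haired: 1358 × 9/16 = 763.875
  black long-haired: 1358 × 3/16 = 254.625
  brown short-haired: 1358 × 3/16 = 254.625
  brown long-haired: 1358 × 1/16 = 84.875
χ² = Σ (O − E)² / E
  black short-haired: (684 − 763.875)² / 763.875 = 8.3522
  black long-haired: (337 − 254.625)² / 254.625 = 26.6495
  brown short-haired: (253 − 254.625)² / 254.625 = 0.0104
  brown long-haired: (84 − 84.875)² / 84.875 = 0.0090
χ² = 8.3522 + 26.6495 + 0.0104 + 0.0090 = 35.0211 ≈ 35.021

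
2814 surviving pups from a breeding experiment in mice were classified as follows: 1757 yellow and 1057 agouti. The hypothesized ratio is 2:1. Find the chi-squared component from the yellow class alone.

The 2:1 ratio has 3 parts, so with N = 2814 the expected counts are:
  yellow: 2814 × 2/3 = 1876
  agouti: 2814 × 1/3 = 938
Contribution of yellow: (1757 − 1876)² / 1876 = 7.5485

7.549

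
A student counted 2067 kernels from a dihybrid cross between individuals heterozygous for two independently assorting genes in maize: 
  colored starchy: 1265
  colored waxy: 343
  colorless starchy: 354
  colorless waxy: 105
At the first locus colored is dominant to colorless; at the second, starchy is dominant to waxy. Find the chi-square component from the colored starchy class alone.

A dihybrid F₂ with independent assortment and complete dominance at both loci gives a 9:3:3:1 phenotypic ratio.
Total ratio parts = 16. Expected numbers out of 2067:
  colored starchy: 2067 × 9/16 = 1162.6875
  colored waxy: 2067 × 3/16 = 387.5625
  colorless starchy: 2067 × 3/16 = 387.5625
  colorless waxy: 2067 × 1/16 = 129.1875
Contribution of colored starchy: (1265 − 1162.6875)² / 1162.6875 = 9.0031

9.003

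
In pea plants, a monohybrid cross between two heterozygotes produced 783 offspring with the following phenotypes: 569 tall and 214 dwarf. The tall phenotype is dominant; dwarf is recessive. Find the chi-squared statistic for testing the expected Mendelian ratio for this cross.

For a monohybrid cross between heterozygotes with complete dominance, the expected phenotypic ratio is 3:1.
Expected counts for N = 783 under a 3:1 ratio (total parts = 4):
  tall: 783 × 3/4 = 587.25
  dwarf: 783 × 1/4 = 195.75
χ² = Σ (O − E)² / E
  tall: (569 − 587.25)² / 587.25 = 0.5672
  dwarf: (214 − 195.75)² / 195.75 = 1.7015
χ² = 0.5672 + 1.7015 = 2.2687 ≈ 2.269

2.269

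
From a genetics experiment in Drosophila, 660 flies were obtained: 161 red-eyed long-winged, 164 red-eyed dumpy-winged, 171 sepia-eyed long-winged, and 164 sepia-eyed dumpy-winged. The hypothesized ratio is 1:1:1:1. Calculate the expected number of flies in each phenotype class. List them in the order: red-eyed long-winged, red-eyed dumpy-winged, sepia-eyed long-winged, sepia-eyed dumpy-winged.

165, 165, 165, 165

Under the 1:1:1:1 hypothesis (Σ ratio = 4, N = 660):
  red-eyed long-winged: 660 × 1/4 = 165
  red-eyed dumpy-winged: 660 × 1/4 = 165
  sepia-eyed long-winged: 660 × 1/4 = 165
  sepia-eyed dumpy-winged: 660 × 1/4 = 165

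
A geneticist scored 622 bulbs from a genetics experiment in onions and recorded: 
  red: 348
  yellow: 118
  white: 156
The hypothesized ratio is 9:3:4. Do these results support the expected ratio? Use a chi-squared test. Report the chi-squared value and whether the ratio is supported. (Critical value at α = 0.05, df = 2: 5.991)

0.028; consistent

Expected counts for N = 622 under a 9:3:4 ratio (total parts = 16):
  red: 622 × 9/16 = 349.875
  yellow: 622 × 3/16 = 116.625
  white: 622 × 4/16 = 155.5
χ² = Σ (O − E)² / E
  red: (348 − 349.875)² / 349.875 = 0.0100
  yellow: (118 − 116.625)² / 116.625 = 0.0162
  white: (156 − 155.5)² / 155.5 = 0.0016
χ² = 0.0100 + 0.0162 + 0.0016 = 0.0278 ≈ 0.028
Degrees of freedom = 3 − 1 = 2; critical value at α = 0.05 is 5.991.
Since 0.028 < 5.991, we fail to reject the null hypothesis — the data are consistent with the 9:3:4 ratio.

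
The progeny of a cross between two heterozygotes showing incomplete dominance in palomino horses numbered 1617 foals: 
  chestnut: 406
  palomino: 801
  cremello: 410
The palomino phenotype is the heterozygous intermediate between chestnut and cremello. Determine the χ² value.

0.159

With incomplete dominance, a heterozygote × heterozygote cross gives a 1:2:1 phenotypic ratio.
The 1:2:1 ratio has 4 parts, so with N = 1617 the expected counts are:
  chestnut: 1617 × 1/4 = 404.25
  palomino: 1617 × 2/4 = 808.5
  cremello: 1617 × 1/4 = 404.25
χ² = Σ (O − E)² / E
  chestnut: (406 − 404.25)² / 404.25 = 0.0076
  palomino: (801 − 808.5)² / 808.5 = 0.0696
  cremello: (410 − 404.25)² / 404.25 = 0.0818
χ² = 0.0076 + 0.0696 + 0.0818 = 0.159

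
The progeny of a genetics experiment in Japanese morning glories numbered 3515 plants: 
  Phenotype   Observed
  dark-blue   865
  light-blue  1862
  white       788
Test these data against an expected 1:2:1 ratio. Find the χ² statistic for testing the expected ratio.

15.801

Expected counts for N = 3515 under a 1:2:1 ratio (total parts = 4):
  dark-blue: 3515 × 1/4 = 878.75
  light-blue: 3515 × 2/4 = 1757.5
  white: 3515 × 1/4 = 878.75
χ² = Σ (O − E)² / E
  dark-blue: (865 − 878.75)² / 878.75 = 0.2151
  light-blue: (1862 − 1757.5)² / 1757.5 = 6.2135
  white: (788 − 878.75)² / 878.75 = 9.3719
χ² = 0.2151 + 6.2135 + 9.3719 = 15.8005 ≈ 15.801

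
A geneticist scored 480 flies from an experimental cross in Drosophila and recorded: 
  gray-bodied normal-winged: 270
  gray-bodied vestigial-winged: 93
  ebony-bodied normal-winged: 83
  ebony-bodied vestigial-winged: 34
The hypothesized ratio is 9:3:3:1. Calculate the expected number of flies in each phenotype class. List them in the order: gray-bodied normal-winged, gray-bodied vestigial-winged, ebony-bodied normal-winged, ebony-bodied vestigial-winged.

The 9:3:3:1 ratio has 16 parts, so with N = 480 the expected counts are:
  gray-bodied normal-winged: 480 × 9/16 = 270
  gray-bodied vestigial-winged: 480 × 3/16 = 90
  ebony-bodied normal-winged: 480 × 3/16 = 90
  ebony-bodied vestigial-winged: 480 × 1/16 = 30

270, 90, 90, 30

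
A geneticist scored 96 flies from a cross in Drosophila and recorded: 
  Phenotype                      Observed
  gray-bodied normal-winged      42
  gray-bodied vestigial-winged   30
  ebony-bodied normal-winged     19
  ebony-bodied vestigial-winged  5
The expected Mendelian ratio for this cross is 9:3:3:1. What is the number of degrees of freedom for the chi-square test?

3

A goodness-of-fit test with 4 phenotype classes has df = 4 − 1 = 3.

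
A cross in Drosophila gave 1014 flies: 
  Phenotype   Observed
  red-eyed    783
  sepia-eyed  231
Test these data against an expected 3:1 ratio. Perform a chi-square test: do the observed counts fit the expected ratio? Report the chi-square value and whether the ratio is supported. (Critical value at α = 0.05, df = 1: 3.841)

Under the 3:1 hypothesis (Σ ratio = 4, N = 1014):
  red-eyed: 1014 × 3/4 = 760.5
  sepia-eyed: 1014 × 1/4 = 253.5
χ² = Σ (O − E)² / E
  red-eyed: (783 − 760.5)² / 760.5 = 0.6657
  sepia-eyed: (231 − 253.5)² / 253.5 = 1.9970
χ² = 0.6657 + 1.9970 = 2.6627 ≈ 2.663
Degrees of freedom = 2 − 1 = 1; critical value at α = 0.05 is 3.841.
Since 2.663 < 3.841, we fail to reject the null hypothesis — the data are consistent with the 3:1 ratio.

2.663; consistent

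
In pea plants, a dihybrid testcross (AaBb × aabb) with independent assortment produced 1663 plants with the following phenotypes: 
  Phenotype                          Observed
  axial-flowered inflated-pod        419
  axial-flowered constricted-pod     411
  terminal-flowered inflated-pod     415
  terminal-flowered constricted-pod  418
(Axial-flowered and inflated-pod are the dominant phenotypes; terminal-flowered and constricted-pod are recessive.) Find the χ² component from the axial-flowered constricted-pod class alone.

0.054

A dihybrid testcross with independent assortment gives a 1:1:1:1 ratio.
Total ratio parts = 4. Expected numbers out of 1663:
  axial-flowered inflated-pod: 1663 × 1/4 = 415.75
  axial-flowered constricted-pod: 1663 × 1/4 = 415.75
  terminal-flowered inflated-pod: 1663 × 1/4 = 415.75
  terminal-flowered constricted-pod: 1663 × 1/4 = 415.75
Contribution of axial-flowered constricted-pod: (411 − 415.75)² / 415.75 = 0.0543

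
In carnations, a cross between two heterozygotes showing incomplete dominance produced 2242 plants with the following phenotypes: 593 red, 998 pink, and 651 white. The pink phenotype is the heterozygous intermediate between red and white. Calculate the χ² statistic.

With incomplete dominance, a heterozygote × heterozygote cross gives a 1:2:1 phenotypic ratio.
The 1:2:1 ratio has 4 parts, so with N = 2242 the expected counts are:
  red: 2242 × 1/4 = 560.5
  pink: 2242 × 2/4 = 1121
  white: 2242 × 1/4 = 560.5
χ² = Σ (O − E)² / E
  red: (593 − 560.5)² / 560.5 = 1.8845
  pink: (998 − 1121)² / 1121 = 13.4960
  white: (651 − 560.5)² / 560.5 = 14.6124
χ² = 1.8845 + 13.4960 + 14.6124 = 29.9929 ≈ 29.993

29.993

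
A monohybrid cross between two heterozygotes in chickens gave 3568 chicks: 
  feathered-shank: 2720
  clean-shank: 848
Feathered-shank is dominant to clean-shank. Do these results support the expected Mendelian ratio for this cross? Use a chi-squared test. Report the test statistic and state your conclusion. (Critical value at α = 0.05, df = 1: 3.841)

2.894; consistent

For a monohybrid cross between heterozygotes with complete dominance, the expected phenotypic ratio is 3:1.
The 3:1 ratio has 4 parts, so with N = 3568 the expected counts are:
  feathered-shank: 3568 × 3/4 = 2676
  clean-shank: 3568 × 1/4 = 892
χ² = Σ (O − E)² / E
  feathered-shank: (2720 − 2676)² / 2676 = 0.7235
  clean-shank: (848 − 892)² / 892 = 2.1704
χ² = 0.7235 + 2.1704 = 2.8939 ≈ 2.894
Degrees of freedom = 2 − 1 = 1; critical value at α = 0.05 is 3.841.
Since 2.894 < 3.841, we fail to reject the null hypothesis — the data are consistent with the 3:1 ratio.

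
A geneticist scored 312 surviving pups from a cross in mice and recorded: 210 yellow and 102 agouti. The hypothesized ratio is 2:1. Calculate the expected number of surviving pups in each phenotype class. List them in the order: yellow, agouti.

Expected counts for N = 312 under a 2:1 ratio (total parts = 3):
  yellow: 312 × 2/3 = 208
  agouti: 312 × 1/3 = 104

208, 104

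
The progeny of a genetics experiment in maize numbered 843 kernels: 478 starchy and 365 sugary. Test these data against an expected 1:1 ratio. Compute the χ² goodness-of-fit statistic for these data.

Expected counts for N = 843 under a 1:1 ratio (total parts = 2):
  starchy: 843 × 1/2 = 421.5
  sugary: 843 × 1/2 = 421.5
χ² = Σ (O − E)² / E
  starchy: (478 − 421.5)² / 421.5 = 7.5735
  sugary: (365 − 421.5)² / 421.5 = 7.5735
χ² = 7.5735 + 7.5735 = 15.147

15.147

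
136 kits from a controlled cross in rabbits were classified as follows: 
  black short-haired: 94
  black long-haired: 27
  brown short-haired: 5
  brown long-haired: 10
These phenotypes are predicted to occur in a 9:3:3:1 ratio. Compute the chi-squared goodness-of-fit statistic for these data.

20.837

The 9:3:3:1 ratio has 16 parts, so with N = 136 the expected counts are:
  black short-haired: 136 × 9/16 = 76.5
  black long-haired: 136 × 3/16 = 25.5
  brown short-haired: 136 × 3/16 = 25.5
  brown long-haired: 136 × 1/16 = 8.5
χ² = Σ (O − E)² / E
  black short-haired: (94 − 76.5)² / 76.5 = 4.0033
  black long-haired: (27 − 25.5)² / 25.5 = 0.0882
  brown short-haired: (5 − 25.5)² / 25.5 = 16.4804
  brown long-haired: (10 − 8.5)² / 8.5 = 0.2647
χ² = 4.0033 + 0.0882 + 16.4804 + 0.2647 = 20.8366 ≈ 20.837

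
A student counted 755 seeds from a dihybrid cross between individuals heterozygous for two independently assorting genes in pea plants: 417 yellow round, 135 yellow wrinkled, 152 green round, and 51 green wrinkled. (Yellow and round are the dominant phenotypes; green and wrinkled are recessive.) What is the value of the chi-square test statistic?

1.521

A dihybrid F₂ with independent assortment and complete dominance at both loci gives a 9:3:3:1 phenotypic ratio.
Total ratio parts = 16. Expected numbers out of 755:
  yellow round: 755 × 9/16 = 424.6875
  yellow wrinkled: 755 × 3/16 = 141.5625
  green round: 755 × 3/16 = 141.5625
  green wrinkled: 755 × 1/16 = 47.1875
χ² = Σ (O − E)² / E
  yellow round: (417 − 424.6875)² / 424.6875 = 0.1392
  yellow wrinkled: (135 − 141.5625)² / 141.5625 = 0.3042
  green round: (152 − 141.5625)² / 141.5625 = 0.7696
  green wrinkled: (51 − 47.1875)² / 47.1875 = 0.3080
χ² = 0.1392 + 0.3042 + 0.7696 + 0.3080 = 1.521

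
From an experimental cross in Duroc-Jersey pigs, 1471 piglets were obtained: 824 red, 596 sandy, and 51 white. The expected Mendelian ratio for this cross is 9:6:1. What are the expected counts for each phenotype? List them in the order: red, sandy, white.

Under the 9:6:1 hypothesis (Σ ratio = 16, N = 1471):
  red: 1471 × 9/16 = 827.4375
  sandy: 1471 × 6/16 = 551.625
  white: 1471 × 1/16 = 91.9375

827.4375, 551.625, 91.9375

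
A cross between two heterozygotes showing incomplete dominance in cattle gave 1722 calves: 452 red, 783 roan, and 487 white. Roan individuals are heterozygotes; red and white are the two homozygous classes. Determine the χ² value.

With incomplete dominance, a heterozygote × heterozygote cross gives a 1:2:1 phenotypic ratio.
Total ratio parts = 4. Expected numbers out of 1722:
  red: 1722 × 1/4 = 430.5
  roan: 1722 × 2/4 = 861
  white: 1722 × 1/4 = 430.5
χ² = Σ (O − E)² / E
  red: (452 − 430.5)² / 430.5 = 1.0738
  roan: (783 − 861)² / 861 = 7.0662
  white: (487 − 430.5)² / 430.5 = 7.4152
χ² = 1.0738 + 7.0662 + 7.4152 = 15.5552 ≈ 15.555

15.555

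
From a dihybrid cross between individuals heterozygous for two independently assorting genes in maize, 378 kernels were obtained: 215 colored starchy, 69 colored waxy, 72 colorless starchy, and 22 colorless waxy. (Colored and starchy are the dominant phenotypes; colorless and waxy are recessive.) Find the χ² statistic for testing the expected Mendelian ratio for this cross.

A dihybrid F₂ with independent assortment and complete dominance at both loci gives a 9:3:3:1 phenotypic ratio.
The 9:3:3:1 ratio has 16 parts, so with N = 378 the expected counts are:
  colored starchy: 378 × 9/16 = 212.625
  colored waxy: 378 × 3/16 = 70.875
  colorless starchy: 378 × 3/16 = 70.875
  colorless waxy: 378 × 1/16 = 23.625
χ² = Σ (O − E)² / E
  colored starchy: (215 − 212.625)² / 212.625 = 0.0265
  colored waxy: (69 − 70.875)² / 70.875 = 0.0496
  colorless starchy: (72 − 70.875)² / 70.875 = 0.0179
  colorless waxy: (22 − 23.625)² / 23.625 = 0.1118
χ² = 0.0265 + 0.0496 + 0.0179 + 0.1118 = 0.2058 ≈ 0.206

0.206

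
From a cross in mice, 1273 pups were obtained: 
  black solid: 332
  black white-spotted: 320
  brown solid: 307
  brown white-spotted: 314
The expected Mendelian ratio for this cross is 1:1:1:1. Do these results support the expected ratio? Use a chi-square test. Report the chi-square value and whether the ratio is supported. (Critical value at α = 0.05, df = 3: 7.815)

1.058; consistent

Total ratio parts = 4. Expected numbers out of 1273:
  black solid: 1273 × 1/4 = 318.25
  black white-spotted: 1273 × 1/4 = 318.25
  brown solid: 1273 × 1/4 = 318.25
  brown white-spotted: 1273 × 1/4 = 318.25
χ² = Σ (O − E)² / E
  black solid: (332 − 318.25)² / 318.25 = 0.5941
  black white-spotted: (320 − 318.25)² / 318.25 = 0.0096
  brown solid: (307 − 318.25)² / 318.25 = 0.3977
  brown white-spotted: (314 − 318.25)² / 318.25 = 0.0568
χ² = 0.5941 + 0.0096 + 0.3977 + 0.0568 = 1.0582 ≈ 1.058
Degrees of freedom = 4 − 1 = 3; critical value at α = 0.05 is 7.815.
Since 1.058 < 7.815, we fail to reject the null hypothesis — the data are consistent with the 1:1:1:1 ratio.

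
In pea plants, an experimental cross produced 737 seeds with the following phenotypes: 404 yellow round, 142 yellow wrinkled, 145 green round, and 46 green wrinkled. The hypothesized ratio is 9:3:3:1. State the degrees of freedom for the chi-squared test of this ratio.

3

A goodness-of-fit test with 4 phenotype classes has df = 4 − 1 = 3.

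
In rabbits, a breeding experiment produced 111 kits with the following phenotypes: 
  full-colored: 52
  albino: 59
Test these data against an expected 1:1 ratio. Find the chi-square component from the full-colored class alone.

Under the 1:1 hypothesis (Σ ratio = 2, N = 111):
  full-colored: 111 × 1/2 = 55.5
  albino: 111 × 1/2 = 55.5
Contribution of full-colored: (52 − 55.5)² / 55.5 = 0.2207

0.221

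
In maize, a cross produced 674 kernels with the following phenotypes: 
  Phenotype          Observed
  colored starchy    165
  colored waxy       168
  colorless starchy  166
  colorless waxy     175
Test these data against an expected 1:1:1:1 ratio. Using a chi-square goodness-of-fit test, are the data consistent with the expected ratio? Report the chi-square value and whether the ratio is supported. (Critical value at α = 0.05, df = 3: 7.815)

0.362; consistent

Total ratio parts = 4. Expected numbers out of 674:
  colored starchy: 674 × 1/4 = 168.5
  colored waxy: 674 × 1/4 = 168.5
  colorless starchy: 674 × 1/4 = 168.5
  colorless waxy: 674 × 1/4 = 168.5
χ² = Σ (O − E)² / E
  colored starchy: (165 − 168.5)² / 168.5 = 0.0727
  colored waxy: (168 − 168.5)² / 168.5 = 0.0015
  colorless starchy: (166 − 168.5)² / 168.5 = 0.0371
  colorless waxy: (175 − 168.5)² / 168.5 = 0.2507
χ² = 0.0727 + 0.0015 + 0.0371 + 0.2507 = 0.362
Degrees of freedom = 4 − 1 = 3; critical value at α = 0.05 is 7.815.
Since 0.362 < 7.815, we fail to reject the null hypothesis — the data are consistent with the 1:1:1:1 ratio.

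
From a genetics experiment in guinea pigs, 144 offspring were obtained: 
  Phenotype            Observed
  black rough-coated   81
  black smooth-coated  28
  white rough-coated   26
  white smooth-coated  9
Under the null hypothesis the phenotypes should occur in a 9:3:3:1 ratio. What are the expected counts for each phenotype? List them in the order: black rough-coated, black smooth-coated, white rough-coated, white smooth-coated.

Expected counts for N = 144 under a 9:3:3:1 ratio (total parts = 16):
  black rough-coated: 144 × 9/16 = 81
  black smooth-coated: 144 × 3/16 = 27
  white rough-coated: 144 × 3/16 = 27
  white smooth-coated: 144 × 1/16 = 9

81, 27, 27, 9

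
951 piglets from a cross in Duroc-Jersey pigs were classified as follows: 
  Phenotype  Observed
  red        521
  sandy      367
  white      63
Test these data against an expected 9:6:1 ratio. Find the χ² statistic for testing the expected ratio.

0.878

Total ratio parts = 16. Expected numbers out of 951:
  red: 951 × 9/16 = 534.9375
  sandy: 951 × 6/16 = 356.625
  white: 951 × 1/16 = 59.4375
χ² = Σ (O − E)² / E
  red: (521 − 534.9375)² / 534.9375 = 0.3631
  sandy: (367 − 356.625)² / 356.625 = 0.3018
  white: (63 − 59.4375)² / 59.4375 = 0.2135
χ² = 0.3631 + 0.3018 + 0.2135 = 0.8784 ≈ 0.878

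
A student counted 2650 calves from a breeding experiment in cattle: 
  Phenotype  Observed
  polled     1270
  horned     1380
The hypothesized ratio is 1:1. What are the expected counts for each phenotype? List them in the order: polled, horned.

Expected counts for N = 2650 under a 1:1 ratio (total parts = 2):
  polled: 2650 × 1/2 = 1325
  horned: 2650 × 1/2 = 1325

1325, 1325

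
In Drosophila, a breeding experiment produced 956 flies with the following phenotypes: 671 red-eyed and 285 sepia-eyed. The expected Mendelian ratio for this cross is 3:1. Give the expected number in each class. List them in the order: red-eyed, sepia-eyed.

Total ratio parts = 4. Expected numbers out of 956:
  red-eyed: 956 × 3/4 = 717
  sepia-eyed: 956 × 1/4 = 239

717, 239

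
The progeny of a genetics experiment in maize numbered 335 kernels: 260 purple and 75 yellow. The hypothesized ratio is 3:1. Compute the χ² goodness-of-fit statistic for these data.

1.219

The 3:1 ratio has 4 parts, so with N = 335 the expected counts are:
  purple: 335 × 3/4 = 251.25
  yellow: 335 × 1/4 = 83.75
χ² = Σ (O − E)² / E
  purple: (260 − 251.25)² / 251.25 = 0.3047
  yellow: (75 − 83.75)² / 83.75 = 0.9142
χ² = 0.3047 + 0.9142 = 1.2189 ≈ 1.219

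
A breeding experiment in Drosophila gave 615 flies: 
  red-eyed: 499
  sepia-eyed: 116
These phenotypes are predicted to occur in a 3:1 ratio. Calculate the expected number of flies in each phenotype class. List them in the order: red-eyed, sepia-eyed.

461.25, 153.75

Total ratio parts = 4. Expected numbers out of 615:
  red-eyed: 615 × 3/4 = 461.25
  sepia-eyed: 615 × 1/4 = 153.75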